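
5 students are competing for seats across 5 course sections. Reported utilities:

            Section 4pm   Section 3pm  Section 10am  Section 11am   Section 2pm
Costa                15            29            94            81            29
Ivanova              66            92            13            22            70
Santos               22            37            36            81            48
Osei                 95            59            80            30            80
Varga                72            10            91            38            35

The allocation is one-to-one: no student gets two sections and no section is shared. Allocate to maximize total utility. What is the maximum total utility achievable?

This is the linear assignment problem.
Optimal: Costa→Section 10am (94 points), Ivanova→Section 3pm (92 points), Santos→Section 11am (81 points), Osei→Section 2pm (80 points), Varga→Section 4pm (72 points) — total 94+92+81+80+72 = 419 points.
Max-entry greedy (repeatedly take the single best remaining cell) gives 397 points, worse by 22.
Swapping Costa↔Osei (Costa→Section 2pm 29 points, Osei→Section 10am 80 points) loses 65.
No other one-to-one assignment exceeds 419 points.

Maximum total: 419 points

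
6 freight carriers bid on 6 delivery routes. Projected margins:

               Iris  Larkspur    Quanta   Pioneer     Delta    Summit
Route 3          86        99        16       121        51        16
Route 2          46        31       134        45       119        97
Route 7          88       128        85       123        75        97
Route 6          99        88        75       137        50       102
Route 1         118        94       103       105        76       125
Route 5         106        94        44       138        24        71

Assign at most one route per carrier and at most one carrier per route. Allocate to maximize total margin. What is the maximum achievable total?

Max total: $681k

Optimal: Iris→Route 5 ($106k), Larkspur→Route 7 ($128k), Quanta→Route 2 ($134k), Pioneer→Route 6 ($137k), Delta→Route 3 ($51k), Summit→Route 1 ($125k) — total 106+128+134+137+51+125 = $681k.
Row-greedy (each carrier in turn takes its best remaining route) gives $671k, worse by 10.
Next-best assignment: Iris→Route 5, Larkspur→Route 7, Quanta→Route 1, Pioneer→Route 3, Delta→Route 2, Summit→Route 6 = $679k.
No other one-to-one assignment exceeds $681k.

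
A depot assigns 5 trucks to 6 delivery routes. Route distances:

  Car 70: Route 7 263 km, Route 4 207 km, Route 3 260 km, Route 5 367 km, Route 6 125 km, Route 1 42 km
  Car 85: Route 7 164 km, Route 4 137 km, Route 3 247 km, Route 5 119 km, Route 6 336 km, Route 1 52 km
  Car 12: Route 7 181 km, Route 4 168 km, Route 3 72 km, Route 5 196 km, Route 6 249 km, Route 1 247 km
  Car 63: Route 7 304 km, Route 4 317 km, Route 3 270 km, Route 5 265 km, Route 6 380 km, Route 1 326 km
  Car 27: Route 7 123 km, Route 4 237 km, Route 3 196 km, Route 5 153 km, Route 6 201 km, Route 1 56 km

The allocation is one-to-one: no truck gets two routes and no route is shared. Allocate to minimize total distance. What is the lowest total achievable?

Minimum total: 637 km

Optimal: Car 70→Route 6 (125 km), Car 85→Route 1 (52 km), Car 12→Route 3 (72 km), Car 63→Route 5 (265 km), Car 27→Route 7 (123 km) — total 125+52+72+265+123 = 637 km.
Column-greedy (each route in turn goes to its cheapest remaining truck) gives 722 km, worse by 85.
Every other assignment is strictly worse.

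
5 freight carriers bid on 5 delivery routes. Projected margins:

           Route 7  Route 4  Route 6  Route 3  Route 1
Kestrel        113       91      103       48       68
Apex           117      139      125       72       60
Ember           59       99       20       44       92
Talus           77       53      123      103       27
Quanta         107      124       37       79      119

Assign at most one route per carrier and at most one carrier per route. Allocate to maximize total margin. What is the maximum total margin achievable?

Optimal: Kestrel→Route 7 ($113k), Apex→Route 6 ($125k), Ember→Route 4 ($99k), Talus→Route 3 ($103k), Quanta→Route 1 ($119k) — total 113+125+99+103+119 = $559k.
Max-entry greedy (repeatedly take the single best remaining cell) gives $538k, worse by 21.
Next-best assignment: Kestrel→Route 7, Apex→Route 6, Ember→Route 1, Talus→Route 3, Quanta→Route 4 = $557k.
Swapping Talus↔Apex (Talus→Route 6 $123k, Apex→Route 3 $72k) loses 33.
Every other assignment is strictly worse.

Maximum total: $559k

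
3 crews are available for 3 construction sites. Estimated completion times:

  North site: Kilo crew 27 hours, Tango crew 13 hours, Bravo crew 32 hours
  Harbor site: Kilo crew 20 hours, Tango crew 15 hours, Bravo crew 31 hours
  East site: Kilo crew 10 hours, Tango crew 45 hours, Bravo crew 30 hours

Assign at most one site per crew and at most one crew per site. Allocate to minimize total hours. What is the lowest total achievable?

This is a one-to-one assignment (minimum-cost bipartite matching).
Optimal: Kilo crew→East site (10 hours), Tango crew→North site (13 hours), Bravo crew→Harbor site (31 hours) — total 10+13+31 = 54 hours.
Column-greedy (each site in turn goes to its cheapest remaining crew) gives 63 hours, worse by 9.
Next-best assignment: Kilo crew→East site, Tango crew→Harbor site, Bravo crew→North site = 57 hours.

Minimum total: 54 hours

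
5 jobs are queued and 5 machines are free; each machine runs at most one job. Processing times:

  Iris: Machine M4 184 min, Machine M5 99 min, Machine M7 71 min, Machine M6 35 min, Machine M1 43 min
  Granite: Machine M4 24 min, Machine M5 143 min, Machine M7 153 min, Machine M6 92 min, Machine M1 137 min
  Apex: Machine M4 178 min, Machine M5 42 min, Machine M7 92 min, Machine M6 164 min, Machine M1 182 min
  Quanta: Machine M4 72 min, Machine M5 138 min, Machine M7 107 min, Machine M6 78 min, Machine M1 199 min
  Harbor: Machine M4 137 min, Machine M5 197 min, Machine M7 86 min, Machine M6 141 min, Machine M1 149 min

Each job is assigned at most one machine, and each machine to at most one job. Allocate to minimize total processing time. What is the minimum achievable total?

Treat this as an assignment problem: match each job to one machine.
Optimal: Iris→Machine M1 (43 min), Granite→Machine M4 (24 min), Apex→Machine M5 (42 min), Quanta→Machine M6 (78 min), Harbor→Machine M7 (86 min) — total 43+24+42+78+86 = 273 min.
Column-greedy (each machine in turn goes to its cheapest remaining job) gives 364 min, worse by 91.
Swapping Quanta↔Harbor (Quanta→Machine M7 107 min, Harbor→Machine M6 141 min) adds 84.

Min total: 273 min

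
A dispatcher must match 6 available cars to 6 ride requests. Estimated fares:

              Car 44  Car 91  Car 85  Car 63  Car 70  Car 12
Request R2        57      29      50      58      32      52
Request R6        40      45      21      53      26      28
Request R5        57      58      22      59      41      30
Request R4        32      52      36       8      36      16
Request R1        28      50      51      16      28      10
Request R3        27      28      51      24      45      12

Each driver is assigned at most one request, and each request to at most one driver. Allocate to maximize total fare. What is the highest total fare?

Max total: $310

This is a one-to-one assignment (maximum-weight bipartite matching).
Optimal: Car 44→Request R5 ($57), Car 91→Request R4 ($52), Car 85→Request R1 ($51), Car 63→Request R6 ($53), Car 70→Request R3 ($45), Car 12→Request R2 ($52) — total 57+52+51+53+45+52 = $310.
Max-entry greedy (repeatedly take the single best remaining cell) gives $292, worse by 18.
Next-best assignment: Car 44→Request R6, Car 91→Request R4, Car 85→Request R1, Car 63→Request R5, Car 70→Request R3, Car 12→Request R2 = $299.
No other one-to-one assignment exceeds $310.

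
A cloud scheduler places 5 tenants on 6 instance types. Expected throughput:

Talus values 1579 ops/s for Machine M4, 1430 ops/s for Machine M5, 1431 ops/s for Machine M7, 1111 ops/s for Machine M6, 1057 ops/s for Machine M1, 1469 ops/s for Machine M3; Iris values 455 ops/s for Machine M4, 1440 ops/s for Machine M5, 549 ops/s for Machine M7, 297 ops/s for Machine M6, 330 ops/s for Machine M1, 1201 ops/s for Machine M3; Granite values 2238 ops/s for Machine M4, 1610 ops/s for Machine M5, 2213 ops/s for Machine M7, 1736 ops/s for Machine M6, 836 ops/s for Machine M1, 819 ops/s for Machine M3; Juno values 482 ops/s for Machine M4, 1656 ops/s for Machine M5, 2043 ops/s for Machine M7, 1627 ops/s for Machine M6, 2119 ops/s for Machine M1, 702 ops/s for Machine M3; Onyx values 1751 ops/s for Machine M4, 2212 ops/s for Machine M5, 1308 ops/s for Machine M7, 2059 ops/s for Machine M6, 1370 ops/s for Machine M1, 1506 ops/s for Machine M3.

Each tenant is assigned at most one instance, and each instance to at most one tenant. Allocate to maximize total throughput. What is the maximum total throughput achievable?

Optimal: Talus→Machine M4 (1579 ops/s), Iris→Machine M5 (1440 ops/s), Granite→Machine M7 (2213 ops/s), Juno→Machine M1 (2119 ops/s), Onyx→Machine M6 (2059 ops/s) — total 1579+1440+2213+2119+2059 = 9410 ops/s.
Max-entry greedy (repeatedly take the single best remaining cell) gives 8587 ops/s, worse by 823.
Next-best assignment: Talus→Machine M3, Iris→Machine M5, Granite→Machine M4, Juno→Machine M1, Onyx→Machine M6 = 9325 ops/s.
No other one-to-one assignment exceeds 9410 ops/s.

Maximum total: 9410 ops/s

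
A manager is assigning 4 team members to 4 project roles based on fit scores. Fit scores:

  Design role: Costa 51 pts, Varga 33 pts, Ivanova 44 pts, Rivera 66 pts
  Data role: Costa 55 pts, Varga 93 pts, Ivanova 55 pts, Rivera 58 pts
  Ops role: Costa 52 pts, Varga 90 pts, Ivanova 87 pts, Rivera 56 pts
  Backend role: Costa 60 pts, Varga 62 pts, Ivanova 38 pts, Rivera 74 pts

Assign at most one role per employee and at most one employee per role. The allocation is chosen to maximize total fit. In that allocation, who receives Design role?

Rivera receives Design role.

Optimal: Costa→Backend role (60 pts), Varga→Data role (93 pts), Ivanova→Ops role (87 pts), Rivera→Design role (66 pts) — total 60+93+87+66 = 306 pts.
Max-entry greedy (repeatedly take the single best remaining cell) gives 305 pts, worse by 1.
Swapping Varga↔Rivera (Varga→Design role 33 pts, Rivera→Data role 58 pts) loses 68.
Every other assignment is strictly worse.
Rivera's own top role is Backend role (74 pts), but forcing Rivera→Backend role and reassigning the rest optimally gives only 305 pts — worse by 1.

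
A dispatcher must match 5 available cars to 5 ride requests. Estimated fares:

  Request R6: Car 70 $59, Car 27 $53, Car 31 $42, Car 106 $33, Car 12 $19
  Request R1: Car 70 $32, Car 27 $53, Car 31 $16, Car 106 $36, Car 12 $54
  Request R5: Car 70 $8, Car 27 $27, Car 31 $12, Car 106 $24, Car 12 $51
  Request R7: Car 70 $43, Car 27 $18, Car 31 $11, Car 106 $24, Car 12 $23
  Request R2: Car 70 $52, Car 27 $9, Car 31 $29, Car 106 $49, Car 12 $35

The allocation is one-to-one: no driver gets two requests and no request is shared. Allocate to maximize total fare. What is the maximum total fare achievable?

Optimal: Car 70→Request R7 ($43), Car 27→Request R1 ($53), Car 31→Request R6 ($42), Car 106→Request R2 ($49), Car 12→Request R5 ($51) — total 43+53+42+49+51 = $238.
Column-greedy (each request in turn goes to its best remaining driver) gives $193, worse by 45.
Next-best assignment: Car 70→Request R6, Car 27→Request R1, Car 31→Request R7, Car 106→Request R2, Car 12→Request R5 = $223.
Swapping Car 31↔Car 27 (Car 31→Request R1 $16, Car 27→Request R6 $53) loses 26.
No other one-to-one assignment exceeds $238.

Maximum total: $238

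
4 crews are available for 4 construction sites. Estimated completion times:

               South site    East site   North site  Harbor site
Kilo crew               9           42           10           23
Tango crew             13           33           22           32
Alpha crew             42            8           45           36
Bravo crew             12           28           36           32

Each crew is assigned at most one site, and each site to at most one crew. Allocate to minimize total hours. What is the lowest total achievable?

Optimal: Kilo crew→North site (10 hours), Tango crew→Harbor site (32 hours), Alpha crew→East site (8 hours), Bravo crew→South site (12 hours) — total 10+32+8+12 = 62 hours.
Min-entry greedy (repeatedly take the single cheapest remaining cell) gives 71 hours, worse by 9.
Next-best assignment: Kilo crew→North site, Tango crew→South site, Alpha crew→East site, Bravo crew→Harbor site = 63 hours.
Swapping Bravo crew↔Tango crew (Bravo crew→Harbor site 32 hours, Tango crew→South site 13 hours) adds 1.

Min total: 62 hours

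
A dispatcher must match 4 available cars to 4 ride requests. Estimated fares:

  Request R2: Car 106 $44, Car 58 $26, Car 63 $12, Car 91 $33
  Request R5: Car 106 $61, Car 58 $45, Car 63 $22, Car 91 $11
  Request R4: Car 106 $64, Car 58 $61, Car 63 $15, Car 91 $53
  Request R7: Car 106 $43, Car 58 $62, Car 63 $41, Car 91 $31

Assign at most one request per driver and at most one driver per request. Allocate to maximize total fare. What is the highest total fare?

Optimal: Car 106→Request R5 ($61), Car 58→Request R4 ($61), Car 63→Request R7 ($41), Car 91→Request R2 ($33) — total 61+61+41+33 = $196.
Column-greedy (each request in turn goes to its best remaining driver) gives $183, worse by 13.

Max total: $196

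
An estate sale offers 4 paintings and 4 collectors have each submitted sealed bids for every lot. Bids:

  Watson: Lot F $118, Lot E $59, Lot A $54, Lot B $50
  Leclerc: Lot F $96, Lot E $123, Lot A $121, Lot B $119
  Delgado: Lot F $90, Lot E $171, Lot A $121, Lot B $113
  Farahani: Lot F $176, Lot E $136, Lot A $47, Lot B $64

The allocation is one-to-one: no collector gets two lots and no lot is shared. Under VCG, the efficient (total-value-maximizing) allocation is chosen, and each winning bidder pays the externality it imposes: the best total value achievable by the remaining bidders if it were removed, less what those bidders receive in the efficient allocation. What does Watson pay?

Watson pays $2.

Efficient allocation: Watson→Lot A ($54), Leclerc→Lot B ($119), Delgado→Lot E ($171), Farahani→Lot F ($176); total welfare W = $520.
Watson receives Lot A at value $54, so the others get W − 54 = $466.
Without Watson: best allocation of the remaining 3 bidders over all 4 lots is Leclerc→Lot A ($121), Delgado→Lot E ($171), Farahani→Lot F ($176), total $468.
VCG payment = (others' best without Watson) − (others' welfare with Watson) = 468 − 466 = $2.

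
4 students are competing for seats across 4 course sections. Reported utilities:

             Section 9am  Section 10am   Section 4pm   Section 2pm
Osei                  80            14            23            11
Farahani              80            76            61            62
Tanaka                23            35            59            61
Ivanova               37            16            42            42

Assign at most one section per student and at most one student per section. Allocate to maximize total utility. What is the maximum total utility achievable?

Optimal: Osei→Section 9am (80 points), Farahani→Section 10am (76 points), Tanaka→Section 2pm (61 points), Ivanova→Section 4pm (42 points) — total 80+76+61+42 = 259 points.
Column-greedy (each section in turn goes to its best remaining student) gives 257 points, worse by 2.

Maximum total: 259 points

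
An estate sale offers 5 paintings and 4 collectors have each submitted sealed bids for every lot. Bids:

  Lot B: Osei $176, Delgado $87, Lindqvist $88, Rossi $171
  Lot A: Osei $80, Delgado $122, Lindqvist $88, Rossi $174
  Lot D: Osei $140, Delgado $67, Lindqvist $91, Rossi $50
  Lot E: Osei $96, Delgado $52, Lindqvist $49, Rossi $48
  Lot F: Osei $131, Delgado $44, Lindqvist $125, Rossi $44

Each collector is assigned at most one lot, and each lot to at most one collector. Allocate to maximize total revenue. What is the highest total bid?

Max total: $558

Optimal: Osei→Lot D ($140), Delgado→Lot A ($122), Lindqvist→Lot F ($125), Rossi→Lot B ($171) — total 140+122+125+171 = $558.
Row-greedy (each collector in turn takes its best remaining lot) gives $473, worse by 85.
Next-best assignment: Osei→Lot B, Delgado→Lot D, Lindqvist→Lot F, Rossi→Lot A = $542.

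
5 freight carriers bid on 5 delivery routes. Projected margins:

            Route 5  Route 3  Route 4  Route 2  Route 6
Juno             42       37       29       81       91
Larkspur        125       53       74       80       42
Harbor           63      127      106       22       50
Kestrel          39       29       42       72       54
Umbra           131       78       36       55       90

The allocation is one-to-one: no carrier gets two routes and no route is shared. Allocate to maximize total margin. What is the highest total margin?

Maximum total: $495k

Optimal: Juno→Route 6 ($91k), Larkspur→Route 4 ($74k), Harbor→Route 3 ($127k), Kestrel→Route 2 ($72k), Umbra→Route 5 ($131k) — total 91+74+127+72+131 = $495k.
Max-entry greedy (repeatedly take the single best remaining cell) gives $471k, worse by 24.
Next-best assignment: Juno→Route 6, Larkspur→Route 5, Harbor→Route 4, Kestrel→Route 2, Umbra→Route 3 = $472k.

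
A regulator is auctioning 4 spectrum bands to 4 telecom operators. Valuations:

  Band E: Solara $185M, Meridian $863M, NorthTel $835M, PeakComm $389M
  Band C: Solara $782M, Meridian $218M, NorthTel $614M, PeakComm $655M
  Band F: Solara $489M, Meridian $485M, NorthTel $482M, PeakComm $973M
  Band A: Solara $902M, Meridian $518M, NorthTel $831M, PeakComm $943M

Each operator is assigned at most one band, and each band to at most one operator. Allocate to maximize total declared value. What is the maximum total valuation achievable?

Optimal: Solara→Band C ($782M), Meridian→Band E ($863M), NorthTel→Band A ($831M), PeakComm→Band F ($973M) — total 782+863+831+973 = $3449M.
Row-greedy (each operator in turn takes its best remaining band) gives $3352M, worse by 97.
Next-best assignment: Solara→Band A, Meridian→Band E, NorthTel→Band C, PeakComm→Band F = $3352M.
Swapping PeakComm↔Solara (PeakComm→Band C $655M, Solara→Band F $489M) loses 611.

Maximum total: $3449M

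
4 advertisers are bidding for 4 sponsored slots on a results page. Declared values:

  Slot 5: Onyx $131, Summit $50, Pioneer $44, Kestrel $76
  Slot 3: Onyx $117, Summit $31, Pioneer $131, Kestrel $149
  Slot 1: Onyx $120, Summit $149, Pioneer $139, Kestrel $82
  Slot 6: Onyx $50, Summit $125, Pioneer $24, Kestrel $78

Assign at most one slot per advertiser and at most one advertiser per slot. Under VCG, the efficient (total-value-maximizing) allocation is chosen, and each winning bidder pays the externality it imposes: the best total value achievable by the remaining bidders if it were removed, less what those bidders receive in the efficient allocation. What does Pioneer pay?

Pioneer pays $24.

Efficient allocation: Onyx→Slot 5 ($131), Summit→Slot 6 ($125), Pioneer→Slot 1 ($139), Kestrel→Slot 3 ($149); total welfare W = $544.
Pioneer receives Slot 1 at value $139, so the others get W − 139 = $405.
Without Pioneer: best allocation of the remaining 3 bidders over all 4 slots is Onyx→Slot 5 ($131), Summit→Slot 1 ($149), Kestrel→Slot 3 ($149), total $429.
VCG payment = (others' best without Pioneer) − (others' welfare with Pioneer) = 429 − 405 = $24.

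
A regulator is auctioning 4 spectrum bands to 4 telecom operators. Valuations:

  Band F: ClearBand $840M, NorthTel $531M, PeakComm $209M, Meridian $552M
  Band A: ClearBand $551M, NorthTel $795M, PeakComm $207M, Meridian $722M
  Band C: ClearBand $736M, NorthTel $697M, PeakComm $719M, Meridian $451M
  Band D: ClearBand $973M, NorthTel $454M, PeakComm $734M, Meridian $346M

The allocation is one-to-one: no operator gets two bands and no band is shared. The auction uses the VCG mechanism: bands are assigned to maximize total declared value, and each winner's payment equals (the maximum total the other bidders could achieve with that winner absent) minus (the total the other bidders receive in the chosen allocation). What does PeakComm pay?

Efficient allocation: ClearBand→Band D ($973M), NorthTel→Band A ($795M), PeakComm→Band C ($719M), Meridian→Band F ($552M); total welfare W = $3039M.
PeakComm receives Band C at value $719M, so the others get W − 719 = $2320M.
Without PeakComm: best allocation of the remaining 3 bidders over all 4 bands is ClearBand→Band D ($973M), NorthTel→Band C ($697M), Meridian→Band A ($722M), total $2392M.
VCG payment = (others' best without PeakComm) − (others' welfare with PeakComm) = 2392 − 2320 = $72M.

PeakComm pays $72M.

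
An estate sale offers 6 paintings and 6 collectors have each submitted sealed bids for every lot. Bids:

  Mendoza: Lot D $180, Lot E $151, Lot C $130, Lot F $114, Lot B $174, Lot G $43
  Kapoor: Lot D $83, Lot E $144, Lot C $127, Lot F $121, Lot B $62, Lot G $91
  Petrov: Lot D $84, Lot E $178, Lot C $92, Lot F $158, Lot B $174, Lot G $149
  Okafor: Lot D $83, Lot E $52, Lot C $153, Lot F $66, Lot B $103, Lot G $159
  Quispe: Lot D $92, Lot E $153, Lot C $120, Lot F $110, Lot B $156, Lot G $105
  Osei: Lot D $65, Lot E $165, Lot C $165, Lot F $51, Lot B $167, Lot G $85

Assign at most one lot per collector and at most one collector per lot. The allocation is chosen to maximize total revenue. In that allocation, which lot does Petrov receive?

This is the linear assignment problem.
Optimal: Mendoza→Lot D ($180), Kapoor→Lot E ($144), Petrov→Lot F ($158), Okafor→Lot G ($159), Quispe→Lot B ($156), Osei→Lot C ($165) — total 180+144+158+159+156+165 = $962.
Next-best assignment: Mendoza→Lot D, Kapoor→Lot F, Petrov→Lot E, Okafor→Lot G, Quispe→Lot B, Osei→Lot C = $959.
Swapping Mendoza↔Kapoor (Mendoza→Lot E $151, Kapoor→Lot D $83) loses 90.
Every other assignment is strictly worse.
Petrov's own top lot is Lot E ($178), but forcing Petrov→Lot E and reassigning the rest optimally gives only $959 — worse by 3.

Petrov receives Lot F.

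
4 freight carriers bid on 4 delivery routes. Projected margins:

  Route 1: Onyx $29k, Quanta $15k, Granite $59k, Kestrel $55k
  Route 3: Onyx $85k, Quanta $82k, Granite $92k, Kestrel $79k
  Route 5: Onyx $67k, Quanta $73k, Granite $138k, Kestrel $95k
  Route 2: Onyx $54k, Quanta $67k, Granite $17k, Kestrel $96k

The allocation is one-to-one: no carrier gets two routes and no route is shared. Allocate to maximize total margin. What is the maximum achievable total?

Max total: $345k

This is the linear assignment problem.
Optimal: Onyx→Route 1 ($29k), Quanta→Route 3 ($82k), Granite→Route 5 ($138k), Kestrel→Route 2 ($96k) — total 29+82+138+96 = $345k.
Checked against all permutations: $345k is optimal.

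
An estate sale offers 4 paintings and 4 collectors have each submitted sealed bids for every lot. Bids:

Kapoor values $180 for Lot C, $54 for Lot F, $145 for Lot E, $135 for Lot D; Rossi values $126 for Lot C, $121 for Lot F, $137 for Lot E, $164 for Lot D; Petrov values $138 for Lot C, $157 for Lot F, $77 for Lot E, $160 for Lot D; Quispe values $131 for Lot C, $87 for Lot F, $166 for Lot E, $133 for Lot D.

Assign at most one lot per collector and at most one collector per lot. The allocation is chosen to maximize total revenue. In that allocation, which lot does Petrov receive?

Petrov receives Lot F.

Treat this as an assignment problem: match each collector to one lot.
Optimal: Kapoor→Lot C ($180), Rossi→Lot D ($164), Petrov→Lot F ($157), Quispe→Lot E ($166) — total 180+164+157+166 = $667.
Next-best assignment: Kapoor→Lot C, Rossi→Lot F, Petrov→Lot D, Quispe→Lot E = $627.
Petrov's own top lot is Lot D ($160), but forcing Petrov→Lot D and reassigning the rest optimally gives only $627 — worse by 40.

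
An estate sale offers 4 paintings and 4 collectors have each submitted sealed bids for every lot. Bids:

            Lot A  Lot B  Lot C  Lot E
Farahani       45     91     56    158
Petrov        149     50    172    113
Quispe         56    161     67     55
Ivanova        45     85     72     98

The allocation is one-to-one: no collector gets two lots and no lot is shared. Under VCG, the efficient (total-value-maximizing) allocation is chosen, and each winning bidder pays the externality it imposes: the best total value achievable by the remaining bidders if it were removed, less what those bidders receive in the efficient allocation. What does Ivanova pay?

Ivanova pays $23.

Efficient allocation: Farahani→Lot E ($158), Petrov→Lot A ($149), Quispe→Lot B ($161), Ivanova→Lot C ($72); total welfare W = $540.
Ivanova receives Lot C at value $72, so the others get W − 72 = $468.
Without Ivanova: best allocation of the remaining 3 bidders over all 4 lots is Farahani→Lot E ($158), Petrov→Lot C ($172), Quispe→Lot B ($161), total $491.
VCG payment = (others' best without Ivanova) − (others' welfare with Ivanova) = 491 − 468 = $23.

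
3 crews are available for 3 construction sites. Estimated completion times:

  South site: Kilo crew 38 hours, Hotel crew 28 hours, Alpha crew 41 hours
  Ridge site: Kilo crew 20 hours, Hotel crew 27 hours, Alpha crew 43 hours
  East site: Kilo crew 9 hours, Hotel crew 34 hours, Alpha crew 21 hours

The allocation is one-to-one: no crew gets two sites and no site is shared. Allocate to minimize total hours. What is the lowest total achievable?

This is a one-to-one assignment (minimum-cost bipartite matching).
Optimal: Kilo crew→Ridge site (20 hours), Hotel crew→South site (28 hours), Alpha crew→East site (21 hours) — total 20+28+21 = 69 hours.
Min-entry greedy (repeatedly take the single cheapest remaining cell) gives 77 hours, worse by 8.
Next-best assignment: Kilo crew→East site, Hotel crew→Ridge site, Alpha crew→South site = 77 hours.
Swapping Kilo crew↔Hotel crew (Kilo crew→South site 38 hours, Hotel crew→Ridge site 27 hours) adds 17.

Minimum total: 69 hours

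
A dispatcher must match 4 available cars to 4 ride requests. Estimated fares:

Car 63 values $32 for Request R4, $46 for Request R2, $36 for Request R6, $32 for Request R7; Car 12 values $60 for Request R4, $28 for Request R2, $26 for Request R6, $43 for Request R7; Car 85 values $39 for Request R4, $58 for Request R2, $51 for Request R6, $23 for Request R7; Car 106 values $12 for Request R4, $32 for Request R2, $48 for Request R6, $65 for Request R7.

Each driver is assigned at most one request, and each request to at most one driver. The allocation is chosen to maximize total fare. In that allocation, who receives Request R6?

This is the linear assignment problem.
Optimal: Car 63→Request R2 ($46), Car 12→Request R4 ($60), Car 85→Request R6 ($51), Car 106→Request R7 ($65) — total 46+60+51+65 = $222.
Column-greedy (each request in turn goes to its best remaining driver) gives $198, worse by 24.
Next-best assignment: Car 63→Request R6, Car 12→Request R4, Car 85→Request R2, Car 106→Request R7 = $219.
Car 85's own top request is Request R2 ($58), but forcing Car 85→Request R2 and reassigning the rest optimally gives only $219 — worse by 3.

Car 85 receives Request R6.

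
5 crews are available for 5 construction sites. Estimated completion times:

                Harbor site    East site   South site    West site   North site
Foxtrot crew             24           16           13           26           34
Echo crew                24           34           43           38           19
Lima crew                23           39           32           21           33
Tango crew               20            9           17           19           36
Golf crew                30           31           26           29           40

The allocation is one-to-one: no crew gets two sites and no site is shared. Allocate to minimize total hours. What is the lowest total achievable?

Min total: 92 hours

Treat this as an assignment problem: match each crew to one site.
Optimal: Foxtrot crew→South site (13 hours), Echo crew→North site (19 hours), Lima crew→West site (21 hours), Tango crew→East site (9 hours), Golf crew→Harbor site (30 hours) — total 13+19+21+9+30 = 92 hours.
Column-greedy (each site in turn goes to its cheapest remaining crew) gives 102 hours, worse by 10.
Next-best assignment: Foxtrot crew→South site, Echo crew→North site, Lima crew→Harbor site, Tango crew→East site, Golf crew→West site = 93 hours.
Checked against all permutations: 92 hours is optimal.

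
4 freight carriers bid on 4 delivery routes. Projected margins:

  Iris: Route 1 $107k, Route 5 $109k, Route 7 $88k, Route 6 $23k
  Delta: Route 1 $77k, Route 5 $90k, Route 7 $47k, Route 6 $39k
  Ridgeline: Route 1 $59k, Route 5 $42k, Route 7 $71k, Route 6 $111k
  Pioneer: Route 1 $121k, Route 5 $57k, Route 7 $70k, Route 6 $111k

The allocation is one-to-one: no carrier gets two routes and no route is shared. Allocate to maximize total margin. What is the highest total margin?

Maximum total: $410k

Optimal: Iris→Route 7 ($88k), Delta→Route 5 ($90k), Ridgeline→Route 6 ($111k), Pioneer→Route 1 ($121k) — total 88+90+111+121 = $410k.
Column-greedy (each route in turn goes to its best remaining carrier) gives $340k, worse by 70.
No other one-to-one assignment exceeds $410k.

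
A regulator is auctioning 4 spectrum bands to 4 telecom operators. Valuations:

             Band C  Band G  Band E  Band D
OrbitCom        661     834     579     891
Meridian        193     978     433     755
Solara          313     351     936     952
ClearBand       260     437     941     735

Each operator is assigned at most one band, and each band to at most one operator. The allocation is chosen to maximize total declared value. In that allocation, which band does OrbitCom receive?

Treat this as an assignment problem: match each operator to one band.
Optimal: OrbitCom→Band C ($661M), Meridian→Band G ($978M), Solara→Band D ($952M), ClearBand→Band E ($941M) — total 661+978+952+941 = $3532M.
Row-greedy (each operator in turn takes its best remaining band) gives $3065M, worse by 467.
Next-best assignment: OrbitCom→Band C, Meridian→Band G, Solara→Band E, ClearBand→Band D = $3310M.
OrbitCom's own top band is Band D ($891M), but forcing OrbitCom→Band D and reassigning the rest optimally gives only $3123M — worse by 409.

OrbitCom receives Band C.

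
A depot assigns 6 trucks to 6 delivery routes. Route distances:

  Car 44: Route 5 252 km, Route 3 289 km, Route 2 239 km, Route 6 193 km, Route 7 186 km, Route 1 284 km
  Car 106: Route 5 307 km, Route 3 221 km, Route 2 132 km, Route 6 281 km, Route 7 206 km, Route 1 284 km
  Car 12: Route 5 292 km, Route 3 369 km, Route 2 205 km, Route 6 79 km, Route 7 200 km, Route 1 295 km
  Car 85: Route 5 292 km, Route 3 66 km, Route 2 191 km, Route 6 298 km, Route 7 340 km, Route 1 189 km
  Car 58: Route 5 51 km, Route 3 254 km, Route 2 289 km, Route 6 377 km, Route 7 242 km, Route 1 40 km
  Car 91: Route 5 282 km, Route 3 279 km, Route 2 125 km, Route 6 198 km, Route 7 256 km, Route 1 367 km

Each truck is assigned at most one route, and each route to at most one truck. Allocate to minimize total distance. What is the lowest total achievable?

This is a one-to-one assignment (minimum-cost bipartite matching).
Optimal: Car 44→Route 5 (252 km), Car 106→Route 7 (206 km), Car 12→Route 6 (79 km), Car 85→Route 3 (66 km), Car 58→Route 1 (40 km), Car 91→Route 2 (125 km) — total 252+206+79+66+40+125 = 768 km.
Column-greedy (each route in turn goes to its cheapest remaining truck) gives 791 km, worse by 23.
Swapping Car 44↔Car 106 (Car 44→Route 7 186 km, Car 106→Route 5 307 km) adds 35.

Minimum total: 768 km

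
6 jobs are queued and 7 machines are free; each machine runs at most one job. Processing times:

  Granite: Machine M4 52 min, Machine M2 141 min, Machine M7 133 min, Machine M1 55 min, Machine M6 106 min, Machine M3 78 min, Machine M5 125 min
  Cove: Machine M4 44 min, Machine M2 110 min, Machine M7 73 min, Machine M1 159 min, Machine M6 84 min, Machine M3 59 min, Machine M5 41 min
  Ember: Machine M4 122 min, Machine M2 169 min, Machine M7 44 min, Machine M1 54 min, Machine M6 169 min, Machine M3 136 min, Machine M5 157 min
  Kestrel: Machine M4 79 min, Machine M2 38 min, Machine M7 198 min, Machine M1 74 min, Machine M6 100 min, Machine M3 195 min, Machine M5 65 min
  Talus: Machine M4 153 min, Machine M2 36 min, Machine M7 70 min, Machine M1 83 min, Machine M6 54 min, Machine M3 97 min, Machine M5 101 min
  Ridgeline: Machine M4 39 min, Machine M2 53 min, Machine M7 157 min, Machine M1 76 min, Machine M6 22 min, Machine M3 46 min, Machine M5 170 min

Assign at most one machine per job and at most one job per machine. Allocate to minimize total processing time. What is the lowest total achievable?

Min total: 266 min

Treat this as an assignment problem: match each job to one machine.
Optimal: Granite→Machine M1 (55 min), Cove→Machine M4 (44 min), Ember→Machine M7 (44 min), Kestrel→Machine M5 (65 min), Talus→Machine M2 (36 min), Ridgeline→Machine M6 (22 min) — total 55+44+44+65+36+22 = 266 min.
Min-entry greedy (repeatedly take the single cheapest remaining cell) gives 269 min, worse by 3.
Every other assignment is strictly worse.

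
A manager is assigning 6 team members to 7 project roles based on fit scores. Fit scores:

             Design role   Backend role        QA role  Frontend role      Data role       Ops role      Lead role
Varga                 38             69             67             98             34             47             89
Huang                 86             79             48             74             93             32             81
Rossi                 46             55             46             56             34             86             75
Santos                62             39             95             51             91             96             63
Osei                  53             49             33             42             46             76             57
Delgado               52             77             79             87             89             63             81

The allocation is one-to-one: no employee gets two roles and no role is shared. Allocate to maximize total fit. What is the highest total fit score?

Optimal: Varga→Frontend role (98 pts), Huang→Design role (86 pts), Rossi→Lead role (75 pts), Santos→QA role (95 pts), Osei→Ops role (76 pts), Delgado→Data role (89 pts) — total 98+86+75+95+76+89 = 519 pts.
Next-best assignment: Varga→Frontend role, Huang→Data role, Rossi→Lead role, Santos→QA role, Osei→Ops role, Delgado→Backend role = 514 pts.
Every other assignment is strictly worse.

Max total: 519 pts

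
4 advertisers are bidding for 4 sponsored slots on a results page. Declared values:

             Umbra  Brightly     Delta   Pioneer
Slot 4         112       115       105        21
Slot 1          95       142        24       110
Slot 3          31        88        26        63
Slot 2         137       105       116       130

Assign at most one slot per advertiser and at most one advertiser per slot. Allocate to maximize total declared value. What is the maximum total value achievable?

Optimal: Umbra→Slot 2 ($137), Brightly→Slot 1 ($142), Delta→Slot 4 ($105), Pioneer→Slot 3 ($63) — total 137+142+105+63 = $447.
Column-greedy (each slot in turn goes to its best remaining advertiser) gives $372, worse by 75.
Next-best assignment: Umbra→Slot 2, Brightly→Slot 3, Delta→Slot 4, Pioneer→Slot 1 = $440.
Every other assignment is strictly worse.

Maximum total: $447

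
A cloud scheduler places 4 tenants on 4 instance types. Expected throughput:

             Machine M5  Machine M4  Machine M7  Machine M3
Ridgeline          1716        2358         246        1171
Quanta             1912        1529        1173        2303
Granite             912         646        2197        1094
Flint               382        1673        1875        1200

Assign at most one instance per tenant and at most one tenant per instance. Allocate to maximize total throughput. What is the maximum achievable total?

Treat this as an assignment problem: match each tenant to one instance.
Optimal: Ridgeline→Machine M5 (1716 ops/s), Quanta→Machine M3 (2303 ops/s), Granite→Machine M7 (2197 ops/s), Flint→Machine M4 (1673 ops/s) — total 1716+2303+2197+1673 = 7889 ops/s.
Column-greedy (each instance in turn goes to its best remaining tenant) gives 7667 ops/s, worse by 222.

Max total: 7889 ops/s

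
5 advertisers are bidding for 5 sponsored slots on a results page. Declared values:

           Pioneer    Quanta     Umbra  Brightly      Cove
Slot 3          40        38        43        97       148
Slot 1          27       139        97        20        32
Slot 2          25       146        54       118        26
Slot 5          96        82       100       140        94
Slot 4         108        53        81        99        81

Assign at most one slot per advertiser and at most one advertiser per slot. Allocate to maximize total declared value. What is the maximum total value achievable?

This is the linear assignment problem.
Optimal: Pioneer→Slot 4 ($108), Quanta→Slot 2 ($146), Umbra→Slot 1 ($97), Brightly→Slot 5 ($140), Cove→Slot 3 ($148) — total 108+146+97+140+148 = $639.
Row-greedy (each advertiser in turn takes its best remaining slot) gives $483, worse by 156.
Next-best assignment: Pioneer→Slot 4, Quanta→Slot 1, Umbra→Slot 5, Brightly→Slot 2, Cove→Slot 3 = $613.
Every other assignment is strictly worse.

Maximum total: $639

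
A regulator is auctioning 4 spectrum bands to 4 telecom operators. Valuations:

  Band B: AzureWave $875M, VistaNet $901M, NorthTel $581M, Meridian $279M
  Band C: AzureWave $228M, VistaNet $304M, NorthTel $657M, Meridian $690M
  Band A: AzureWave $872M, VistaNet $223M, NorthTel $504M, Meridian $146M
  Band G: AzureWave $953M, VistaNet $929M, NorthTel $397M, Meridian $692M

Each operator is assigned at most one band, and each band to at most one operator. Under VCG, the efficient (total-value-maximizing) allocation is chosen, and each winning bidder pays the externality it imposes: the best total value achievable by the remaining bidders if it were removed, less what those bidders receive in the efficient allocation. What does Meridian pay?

Meridian pays $81M.

Efficient allocation: AzureWave→Band A ($872M), VistaNet→Band B ($901M), NorthTel→Band C ($657M), Meridian→Band G ($692M); total welfare W = $3122M.
Meridian receives Band G at value $692M, so the others get W − 692 = $2430M.
Without Meridian: best allocation of the remaining 3 bidders over all 4 bands is AzureWave→Band G ($953M), VistaNet→Band B ($901M), NorthTel→Band C ($657M), total $2511M.
VCG payment = (others' best without Meridian) − (others' welfare with Meridian) = 2511 − 2430 = $81M.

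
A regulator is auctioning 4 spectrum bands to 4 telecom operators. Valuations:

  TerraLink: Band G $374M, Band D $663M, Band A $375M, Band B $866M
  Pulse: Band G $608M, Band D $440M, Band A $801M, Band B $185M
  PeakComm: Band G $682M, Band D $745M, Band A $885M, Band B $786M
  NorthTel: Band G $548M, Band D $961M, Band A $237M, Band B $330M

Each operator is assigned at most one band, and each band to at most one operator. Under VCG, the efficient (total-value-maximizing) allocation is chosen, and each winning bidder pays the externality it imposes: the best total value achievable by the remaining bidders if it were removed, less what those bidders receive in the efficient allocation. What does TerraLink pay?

TerraLink pays $94M.

Efficient allocation: TerraLink→Band B ($866M), Pulse→Band G ($608M), PeakComm→Band A ($885M), NorthTel→Band D ($961M); total welfare W = $3320M.
TerraLink receives Band B at value $866M, so the others get W − 866 = $2454M.
Without TerraLink: best allocation of the remaining 3 bidders over all 4 bands is Pulse→Band A ($801M), PeakComm→Band B ($786M), NorthTel→Band D ($961M), total $2548M.
VCG payment = (others' best without TerraLink) − (others' welfare with TerraLink) = 2548 − 2454 = $94M.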